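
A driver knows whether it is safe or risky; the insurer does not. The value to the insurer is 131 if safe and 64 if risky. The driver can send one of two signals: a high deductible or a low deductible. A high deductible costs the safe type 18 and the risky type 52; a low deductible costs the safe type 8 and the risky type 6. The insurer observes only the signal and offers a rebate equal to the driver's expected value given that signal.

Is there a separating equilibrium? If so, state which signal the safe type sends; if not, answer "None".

Try safe → high deductible, risky → low deductible:
  If types separate, high deductible earns payment 131 and low deductible earns 64.
  Safe: high deductible gives 131 − 18 = 113; low deductible gives 64 − 8 = 56. No deviation. ✓
  Risky: low deductible gives 64 − 6 = 58; high deductible gives 131 − 52 = 79. Would deviate. ✗
Try safe → low deductible, risky → high deductible:
  If types separate, low deductible earns payment 131 and high deductible earns 64.
  Safe: low deductible gives 131 − 8 = 123; high deductible gives 64 − 18 = 46. No deviation. ✓
  Risky: high deductible gives 64 − 52 = 12; low deductible gives 131 − 6 = 125. Would deviate. ✗
Neither assignment is incentive-compatible.

None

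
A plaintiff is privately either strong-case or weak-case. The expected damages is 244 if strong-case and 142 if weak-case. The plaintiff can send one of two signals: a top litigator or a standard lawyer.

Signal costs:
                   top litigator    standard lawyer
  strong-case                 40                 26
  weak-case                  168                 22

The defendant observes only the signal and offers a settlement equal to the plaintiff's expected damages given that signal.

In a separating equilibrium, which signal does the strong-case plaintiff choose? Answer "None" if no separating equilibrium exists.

Try strong-case → top litigator, weak-case → standard lawyer:
  Under separation the defendant infers type exactly: top litigator → strong-case (pays 244), standard lawyer → weak-case (pays 142).
  Strong-case: top litigator gives 244 − 40 = 204; standard lawyer gives 142 − 26 = 116. No deviation. ✓
  Weak-case: standard lawyer gives 142 − 22 = 120; top litigator gives 244 − 168 = 76. No deviation. ✓
Both hold — the strong-case type sends top litigator.

top litigator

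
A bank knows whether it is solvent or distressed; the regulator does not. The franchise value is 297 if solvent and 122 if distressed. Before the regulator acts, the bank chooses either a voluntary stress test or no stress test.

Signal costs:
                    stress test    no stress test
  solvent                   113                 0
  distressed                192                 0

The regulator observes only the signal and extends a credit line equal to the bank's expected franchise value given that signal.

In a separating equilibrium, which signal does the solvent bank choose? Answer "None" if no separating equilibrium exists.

Try solvent → stress test, distressed → no stress test:
  If types separate, stress test earns payment 297 and no stress test earns 122.
  Solvent: stress test gives 297 − 113 = 184; no stress test gives 122 − 0 = 122. No deviation. ✓
  Distressed: no stress test gives 122 − 0 = 122; stress test gives 297 − 192 = 105. No deviation. ✓
Both hold — the solvent type sends stress test.

stress test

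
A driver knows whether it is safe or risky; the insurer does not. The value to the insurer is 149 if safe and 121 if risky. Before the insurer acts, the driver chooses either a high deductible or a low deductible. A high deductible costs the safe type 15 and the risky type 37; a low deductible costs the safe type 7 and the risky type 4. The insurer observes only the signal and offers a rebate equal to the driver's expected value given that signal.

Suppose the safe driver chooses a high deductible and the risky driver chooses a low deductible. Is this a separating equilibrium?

Yes

If types separate, high deductible earns payment 149 and low deductible earns 121.
Safe: high deductible gives 149 − 15 = 134; low deductible gives 121 − 7 = 114. No deviation. ✓
Risky: low deductible gives 121 − 4 = 117; high deductible gives 149 − 37 = 112. No deviation. ✓
Both incentive constraints hold.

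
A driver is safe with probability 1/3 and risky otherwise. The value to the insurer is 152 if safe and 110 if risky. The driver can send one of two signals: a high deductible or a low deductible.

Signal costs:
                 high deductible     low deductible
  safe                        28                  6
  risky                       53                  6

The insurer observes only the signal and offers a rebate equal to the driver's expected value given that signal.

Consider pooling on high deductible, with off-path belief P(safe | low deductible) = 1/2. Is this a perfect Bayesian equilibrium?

No

At the pooled signal (high deductible) the insurer holds the prior 1/3 and pays 1/3·152 + 2/3·110 = 124. Off-path (low deductible) belief 1/2 gives 1/2·152 + 1/2·110 = 131.
Safe: high deductible gives 124 − 28 = 96; low deductible gives 131 − 6 = 125. Deviates. ✗
Risky: high deductible gives 124 − 53 = 71; low deductible gives 131 − 6 = 125. Deviates. ✗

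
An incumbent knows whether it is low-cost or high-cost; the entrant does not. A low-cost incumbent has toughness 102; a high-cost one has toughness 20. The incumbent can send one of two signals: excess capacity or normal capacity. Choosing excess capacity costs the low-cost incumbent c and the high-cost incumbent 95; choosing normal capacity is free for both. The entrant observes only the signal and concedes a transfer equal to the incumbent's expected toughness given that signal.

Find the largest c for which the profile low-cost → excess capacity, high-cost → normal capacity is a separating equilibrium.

82

Under separation: excess capacity → low-cost (pays 102); normal capacity → high-cost (pays 20).
High-cost: 20 − 0 = 20 ≥ 102 − 95 = 7. Holds regardless of c. ✓
Low-cost: 102 − c ≥ 20 − 0, so c ≤ 102 − 20 = 82.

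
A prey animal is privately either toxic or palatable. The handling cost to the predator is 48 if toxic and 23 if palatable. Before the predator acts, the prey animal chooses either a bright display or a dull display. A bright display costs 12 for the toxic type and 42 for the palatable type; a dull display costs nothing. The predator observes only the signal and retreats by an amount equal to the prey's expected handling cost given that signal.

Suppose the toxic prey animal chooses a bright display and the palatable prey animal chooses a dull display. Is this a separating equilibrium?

Under separation the predator infers type exactly: bright display → toxic (pays 48), dull display → palatable (pays 23).
Toxic: bright display gives 48 − 12 = 36; dull display gives 23 − 0 = 23. No deviation. ✓
Palatable: dull display gives 23 − 0 = 23; bright display gives 48 − 42 = 6. No deviation. ✓
Neither type gains from mimicking the other.

Yes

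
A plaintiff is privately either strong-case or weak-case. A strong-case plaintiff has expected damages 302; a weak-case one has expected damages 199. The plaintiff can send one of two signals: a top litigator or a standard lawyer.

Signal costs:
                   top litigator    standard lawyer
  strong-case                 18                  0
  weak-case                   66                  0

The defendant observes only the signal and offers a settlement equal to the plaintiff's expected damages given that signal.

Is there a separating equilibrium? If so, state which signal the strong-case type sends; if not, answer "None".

Try strong-case → top litigator, weak-case → standard lawyer:
  If types separate, top litigator earns payment 302 and standard lawyer earns 199.
  Strong-case: top litigator gives 302 − 18 = 284; standard lawyer gives 199 − 0 = 199. No deviation. ✓
  Weak-case: standard lawyer gives 199 − 0 = 199; top litigator gives 302 − 66 = 236. Would deviate. ✗
Try strong-case → standard lawyer, weak-case → top litigator:
  If types separate, standard lawyer earns payment 302 and top litigator earns 199.
  Strong-case: standard lawyer gives 302 − 0 = 302; top litigator gives 199 − 18 = 181. No deviation. ✓
  Weak-case: top litigator gives 199 − 66 = 133; standard lawyer gives 302 − 0 = 302. Would deviate. ✗
Neither assignment is incentive-compatible.

None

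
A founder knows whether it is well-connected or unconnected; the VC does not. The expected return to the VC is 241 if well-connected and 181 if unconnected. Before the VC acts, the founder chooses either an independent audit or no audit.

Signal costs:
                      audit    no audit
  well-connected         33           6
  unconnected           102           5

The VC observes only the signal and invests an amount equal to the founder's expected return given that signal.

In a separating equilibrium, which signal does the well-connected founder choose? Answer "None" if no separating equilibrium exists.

audit

Try well-connected → audit, unconnected → no audit:
  If types separate, audit earns payment 241 and no audit earns 181.
  Well-connected: audit gives 241 − 33 = 208; no audit gives 181 − 6 = 175. No deviation. ✓
  Unconnected: no audit gives 181 − 5 = 176; audit gives 241 − 102 = 139. No deviation. ✓
Both hold — the well-connected type sends audit.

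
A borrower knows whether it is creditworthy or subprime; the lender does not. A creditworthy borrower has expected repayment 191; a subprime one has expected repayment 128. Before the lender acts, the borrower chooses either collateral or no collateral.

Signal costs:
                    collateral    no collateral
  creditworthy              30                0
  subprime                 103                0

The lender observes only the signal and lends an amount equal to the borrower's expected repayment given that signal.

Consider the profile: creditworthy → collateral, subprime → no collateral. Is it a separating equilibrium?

If types separate, collateral earns payment 191 and no collateral earns 128.
Creditworthy: collateral gives 191 − 30 = 161; no collateral gives 128 − 0 = 128. No deviation. ✓
Subprime: no collateral gives 128 − 0 = 128; collateral gives 191 − 103 = 88. No deviation. ✓
Both incentive constraints hold.

Yes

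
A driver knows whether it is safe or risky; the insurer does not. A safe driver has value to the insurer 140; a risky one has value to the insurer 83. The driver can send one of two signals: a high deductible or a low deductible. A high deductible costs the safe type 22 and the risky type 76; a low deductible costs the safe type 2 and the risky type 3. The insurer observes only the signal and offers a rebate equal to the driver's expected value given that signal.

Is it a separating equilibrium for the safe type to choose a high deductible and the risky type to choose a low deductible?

Yes

Under separation the insurer infers type exactly: high deductible → safe (pays 140), low deductible → risky (pays 83).
Safe: high deductible gives 140 − 22 = 118; low deductible gives 83 − 2 = 81. No deviation. ✓
Risky: low deductible gives 83 − 3 = 80; high deductible gives 140 − 76 = 64. No deviation. ✓
Neither type gains from mimicking the other.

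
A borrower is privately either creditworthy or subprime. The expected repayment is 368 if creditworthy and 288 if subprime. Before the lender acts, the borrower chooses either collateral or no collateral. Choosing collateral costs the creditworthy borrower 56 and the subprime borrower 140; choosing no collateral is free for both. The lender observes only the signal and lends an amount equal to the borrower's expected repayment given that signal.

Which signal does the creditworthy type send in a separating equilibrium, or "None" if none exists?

collateral

Try creditworthy → collateral, subprime → no collateral:
  If types separate, collateral earns payment 368 and no collateral earns 288.
  Creditworthy: collateral gives 368 − 56 = 312; no collateral gives 288 − 0 = 288. No deviation. ✓
  Subprime: no collateral gives 288 − 0 = 288; collateral gives 368 − 140 = 228. No deviation. ✓
Both hold — the creditworthy type sends collateral.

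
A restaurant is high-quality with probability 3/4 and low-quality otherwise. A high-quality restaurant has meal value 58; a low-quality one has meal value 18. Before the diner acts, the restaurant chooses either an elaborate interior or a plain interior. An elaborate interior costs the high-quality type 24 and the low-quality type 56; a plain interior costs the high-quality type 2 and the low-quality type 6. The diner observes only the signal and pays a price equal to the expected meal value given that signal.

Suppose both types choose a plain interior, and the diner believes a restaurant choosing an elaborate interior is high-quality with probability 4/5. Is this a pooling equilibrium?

At the pooled signal (plain interior) the diner holds the prior 3/4 and pays 3/4·58 + 1/4·18 = 48. Off-path (elaborate interior) belief 4/5 gives 4/5·58 + 1/5·18 = 50.
High-quality: plain interior gives 48 − 2 = 46; elaborate interior gives 50 − 24 = 26. Stays. ✓
Low-quality: plain interior gives 48 − 6 = 42; elaborate interior gives 50 − 56 = -6. Stays. ✓

Yes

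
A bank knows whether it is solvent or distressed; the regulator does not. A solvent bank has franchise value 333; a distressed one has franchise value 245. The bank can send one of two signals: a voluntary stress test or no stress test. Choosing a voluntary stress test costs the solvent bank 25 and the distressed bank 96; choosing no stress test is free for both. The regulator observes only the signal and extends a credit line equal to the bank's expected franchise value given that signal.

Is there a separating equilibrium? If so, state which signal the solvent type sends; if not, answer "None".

Try solvent → stress test, distressed → no stress test:
  If types separate, stress test earns payment 333 and no stress test earns 245.
  Solvent: stress test gives 333 − 25 = 308; no stress test gives 245 − 0 = 245. No deviation. ✓
  Distressed: no stress test gives 245 − 0 = 245; stress test gives 333 − 96 = 237. No deviation. ✓
Both hold — the solvent type sends stress test.

stress test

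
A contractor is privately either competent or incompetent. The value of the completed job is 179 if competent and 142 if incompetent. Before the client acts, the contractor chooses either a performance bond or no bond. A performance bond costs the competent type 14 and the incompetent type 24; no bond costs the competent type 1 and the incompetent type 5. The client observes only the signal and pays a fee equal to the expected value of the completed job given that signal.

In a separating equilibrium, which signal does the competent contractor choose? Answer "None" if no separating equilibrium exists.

Try competent → bond, incompetent → no bond:
  Under separation the client infers type exactly: bond → competent (pays 179), no bond → incompetent (pays 142).
  Competent: bond gives 179 − 14 = 165; no bond gives 142 − 1 = 141. No deviation. ✓
  Incompetent: no bond gives 142 − 5 = 137; bond gives 179 − 24 = 155. Would deviate. ✗
Try competent → no bond, incompetent → bond:
  Under separation the client infers type exactly: no bond → competent (pays 179), bond → incompetent (pays 142).
  Competent: no bond gives 179 − 1 = 178; bond gives 142 − 14 = 128. No deviation. ✓
  Incompetent: bond gives 142 − 24 = 118; no bond gives 179 − 5 = 174. Would deviate. ✗
Neither assignment is incentive-compatible.

None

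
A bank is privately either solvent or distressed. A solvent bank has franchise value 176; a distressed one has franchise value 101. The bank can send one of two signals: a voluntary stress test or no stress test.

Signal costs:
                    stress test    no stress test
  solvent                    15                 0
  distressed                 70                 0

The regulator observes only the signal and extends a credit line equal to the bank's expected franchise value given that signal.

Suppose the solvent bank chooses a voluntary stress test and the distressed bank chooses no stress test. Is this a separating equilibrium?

No

Under separation the regulator infers type exactly: stress test → solvent (pays 176), no stress test → distressed (pays 101).
Solvent: stress test gives 176 − 15 = 161; no stress test gives 101 − 0 = 101. No deviation. ✓
Distressed: no stress test gives 101 − 0 = 101; stress test gives 176 − 70 = 106. Would deviate. ✗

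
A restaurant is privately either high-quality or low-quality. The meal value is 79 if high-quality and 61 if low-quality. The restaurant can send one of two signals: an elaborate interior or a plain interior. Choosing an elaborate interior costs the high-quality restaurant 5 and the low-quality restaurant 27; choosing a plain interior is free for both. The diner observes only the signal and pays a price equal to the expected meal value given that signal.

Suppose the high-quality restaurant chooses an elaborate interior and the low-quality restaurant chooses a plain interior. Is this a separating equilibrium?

Yes

Under separation the diner infers type exactly: elaborate interior → high-quality (pays 79), plain interior → low-quality (pays 61).
High-quality: elaborate interior gives 79 − 5 = 74; plain interior gives 61 − 0 = 61. No deviation. ✓
Low-quality: plain interior gives 61 − 0 = 61; elaborate interior gives 79 − 27 = 52. No deviation. ✓
Both incentive constraints hold.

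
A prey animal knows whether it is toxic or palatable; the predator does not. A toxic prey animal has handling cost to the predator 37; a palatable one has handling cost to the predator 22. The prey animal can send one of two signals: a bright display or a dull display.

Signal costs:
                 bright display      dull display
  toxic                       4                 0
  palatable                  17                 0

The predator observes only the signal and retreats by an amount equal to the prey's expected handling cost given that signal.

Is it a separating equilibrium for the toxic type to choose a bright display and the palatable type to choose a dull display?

Under separation the predator infers type exactly: bright display → toxic (pays 37), dull display → palatable (pays 22).
Toxic: bright display gives 37 − 4 = 33; dull display gives 22 − 0 = 22. No deviation. ✓
Palatable: dull display gives 22 − 0 = 22; bright display gives 37 − 17 = 20. No deviation. ✓
Neither type gains from mimicking the other.

Yes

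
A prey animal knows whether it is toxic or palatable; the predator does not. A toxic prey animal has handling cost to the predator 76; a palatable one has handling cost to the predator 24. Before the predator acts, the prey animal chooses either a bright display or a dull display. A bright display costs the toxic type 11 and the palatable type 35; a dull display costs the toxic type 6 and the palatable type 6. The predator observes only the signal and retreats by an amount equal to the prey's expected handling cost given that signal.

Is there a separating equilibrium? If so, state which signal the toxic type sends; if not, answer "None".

None

Try toxic → bright display, palatable → dull display:
  If types separate, bright display earns payment 76 and dull display earns 24.
  Toxic: bright display gives 76 − 11 = 65; dull display gives 24 − 6 = 18. No deviation. ✓
  Palatable: dull display gives 24 − 6 = 18; bright display gives 76 − 35 = 41. Would deviate. ✗
Try toxic → dull display, palatable → bright display:
  If types separate, dull display earns payment 76 and bright display earns 24.
  Toxic: dull display gives 76 − 6 = 70; bright display gives 24 − 11 = 13. No deviation. ✓
  Palatable: bright display gives 24 − 35 = -11; dull display gives 76 − 6 = 70. Would deviate. ✗
Neither assignment is incentive-compatible.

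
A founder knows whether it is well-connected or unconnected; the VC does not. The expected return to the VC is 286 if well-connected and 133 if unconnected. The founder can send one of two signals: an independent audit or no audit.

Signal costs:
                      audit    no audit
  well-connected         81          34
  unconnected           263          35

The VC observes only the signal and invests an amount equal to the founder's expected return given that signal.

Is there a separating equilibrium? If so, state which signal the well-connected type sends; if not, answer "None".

Try well-connected → audit, unconnected → no audit:
  If types separate, audit earns payment 286 and no audit earns 133.
  Well-connected: audit gives 286 − 81 = 205; no audit gives 133 − 34 = 99. No deviation. ✓
  Unconnected: no audit gives 133 − 35 = 98; audit gives 286 − 263 = 23. No deviation. ✓
Both hold — the well-connected type sends audit.

audit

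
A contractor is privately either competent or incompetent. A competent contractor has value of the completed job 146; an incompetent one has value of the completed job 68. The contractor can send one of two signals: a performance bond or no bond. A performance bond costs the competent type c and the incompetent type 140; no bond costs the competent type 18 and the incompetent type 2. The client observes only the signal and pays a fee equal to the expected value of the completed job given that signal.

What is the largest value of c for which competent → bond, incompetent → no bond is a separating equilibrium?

96

Under separation: bond → competent (pays 146); no bond → incompetent (pays 68).
Incompetent: 68 − 2 = 66 ≥ 146 − 140 = 6. Holds regardless of c. ✓
Competent: 146 − c ≥ 68 − 18, so c ≤ 146 − 50 = 96.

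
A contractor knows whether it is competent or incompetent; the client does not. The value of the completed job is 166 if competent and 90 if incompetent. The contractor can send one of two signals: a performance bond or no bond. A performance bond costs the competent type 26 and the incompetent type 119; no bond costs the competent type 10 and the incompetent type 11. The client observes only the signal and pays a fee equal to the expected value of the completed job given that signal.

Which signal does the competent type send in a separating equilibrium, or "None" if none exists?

bond

Try competent → bond, incompetent → no bond:
  If types separate, bond earns payment 166 and no bond earns 90.
  Competent: bond gives 166 − 26 = 140; no bond gives 90 − 10 = 80. No deviation. ✓
  Incompetent: no bond gives 90 − 11 = 79; bond gives 166 − 119 = 47. No deviation. ✓
Both hold — the competent type sends bond.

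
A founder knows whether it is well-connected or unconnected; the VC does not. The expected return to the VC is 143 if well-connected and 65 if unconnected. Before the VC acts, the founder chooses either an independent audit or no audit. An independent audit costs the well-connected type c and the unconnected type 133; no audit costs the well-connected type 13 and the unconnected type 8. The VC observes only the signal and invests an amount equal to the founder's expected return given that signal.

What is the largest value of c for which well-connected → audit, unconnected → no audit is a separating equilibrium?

91

Under separation: audit → well-connected (pays 143); no audit → unconnected (pays 65).
Unconnected: 65 − 8 = 57 ≥ 143 − 133 = 10. Holds regardless of c. ✓
Well-connected: 143 − c ≥ 65 − 13, so c ≤ 143 − 52 = 91.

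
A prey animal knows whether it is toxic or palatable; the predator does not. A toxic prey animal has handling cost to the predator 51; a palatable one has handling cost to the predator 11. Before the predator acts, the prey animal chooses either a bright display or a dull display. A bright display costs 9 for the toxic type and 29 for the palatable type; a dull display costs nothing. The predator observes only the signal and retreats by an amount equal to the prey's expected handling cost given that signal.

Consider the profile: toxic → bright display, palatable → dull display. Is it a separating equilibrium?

No

If types separate, bright display earns payment 51 and dull display earns 11.
Toxic: bright display gives 51 − 9 = 42; dull display gives 11 − 0 = 11. No deviation. ✓
Palatable: dull display gives 11 − 0 = 11; bright display gives 51 − 29 = 22. Would deviate. ✗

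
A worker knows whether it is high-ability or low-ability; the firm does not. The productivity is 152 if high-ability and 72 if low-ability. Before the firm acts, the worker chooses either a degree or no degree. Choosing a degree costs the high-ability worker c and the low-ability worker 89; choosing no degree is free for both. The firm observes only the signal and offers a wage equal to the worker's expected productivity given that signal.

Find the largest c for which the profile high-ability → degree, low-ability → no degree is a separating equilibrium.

Under separation: degree → high-ability (pays 152); no degree → low-ability (pays 72).
Low-ability: 72 − 0 = 72 ≥ 152 − 89 = 63. Holds regardless of c. ✓
High-ability: 152 − c ≥ 72 − 0, so c ≤ 152 − 72 = 80.

80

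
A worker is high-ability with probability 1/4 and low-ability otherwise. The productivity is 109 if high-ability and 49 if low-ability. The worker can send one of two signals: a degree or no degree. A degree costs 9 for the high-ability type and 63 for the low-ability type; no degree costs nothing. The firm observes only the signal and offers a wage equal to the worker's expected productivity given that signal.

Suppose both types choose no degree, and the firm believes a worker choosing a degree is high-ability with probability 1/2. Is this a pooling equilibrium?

No

At the pooled signal (no degree) the firm holds the prior 1/4 and pays 1/4·109 + 3/4·49 = 64. Off-path (degree) belief 1/2 gives 1/2·109 + 1/2·49 = 79.
High-ability: no degree gives 64 − 0 = 64; degree gives 79 − 9 = 70. Deviates. ✗
Low-ability: no degree gives 64 − 0 = 64; degree gives 79 − 63 = 16. Stays. ✓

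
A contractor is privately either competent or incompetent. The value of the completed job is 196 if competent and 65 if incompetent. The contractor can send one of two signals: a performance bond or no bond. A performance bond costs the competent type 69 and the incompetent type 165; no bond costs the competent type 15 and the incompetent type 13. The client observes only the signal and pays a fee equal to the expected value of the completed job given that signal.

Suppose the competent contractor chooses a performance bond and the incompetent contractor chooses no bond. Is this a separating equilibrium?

Yes

If types separate, bond earns payment 196 and no bond earns 65.
Competent: bond gives 196 − 69 = 127; no bond gives 65 − 15 = 50. No deviation. ✓
Incompetent: no bond gives 65 − 13 = 52; bond gives 196 − 165 = 31. No deviation. ✓
Neither type gains from mimicking the other.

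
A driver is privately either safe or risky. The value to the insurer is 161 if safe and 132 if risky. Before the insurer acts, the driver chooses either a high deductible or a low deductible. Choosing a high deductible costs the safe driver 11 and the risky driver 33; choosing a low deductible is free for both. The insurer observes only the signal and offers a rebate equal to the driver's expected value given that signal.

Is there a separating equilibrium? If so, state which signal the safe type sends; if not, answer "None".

Try safe → high deductible, risky → low deductible:
  If types separate, high deductible earns payment 161 and low deductible earns 132.
  Safe: high deductible gives 161 − 11 = 150; low deductible gives 132 − 0 = 132. No deviation. ✓
  Risky: low deductible gives 132 − 0 = 132; high deductible gives 161 − 33 = 128. No deviation. ✓
Both hold — the safe type sends high deductible.

high deductible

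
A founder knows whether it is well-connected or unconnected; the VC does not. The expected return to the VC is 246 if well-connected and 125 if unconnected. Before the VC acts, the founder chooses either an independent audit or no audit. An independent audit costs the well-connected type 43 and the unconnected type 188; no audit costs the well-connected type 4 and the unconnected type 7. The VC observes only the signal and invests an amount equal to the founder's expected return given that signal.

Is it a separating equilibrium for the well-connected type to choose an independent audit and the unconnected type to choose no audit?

Under separation the VC infers type exactly: audit → well-connected (pays 246), no audit → unconnected (pays 125).
Well-connected: audit gives 246 − 43 = 203; no audit gives 125 − 4 = 121. No deviation. ✓
Unconnected: no audit gives 125 − 7 = 118; audit gives 246 − 188 = 58. No deviation. ✓
Neither type gains from mimicking the other.

Yes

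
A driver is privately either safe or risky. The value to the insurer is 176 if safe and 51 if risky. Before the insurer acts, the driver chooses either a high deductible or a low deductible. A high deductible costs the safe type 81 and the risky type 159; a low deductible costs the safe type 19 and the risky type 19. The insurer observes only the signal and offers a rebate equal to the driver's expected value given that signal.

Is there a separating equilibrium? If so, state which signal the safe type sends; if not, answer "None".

high deductible

Try safe → high deductible, risky → low deductible:
  If types separate, high deductible earns payment 176 and low deductible earns 51.
  Safe: high deductible gives 176 − 81 = 95; low deductible gives 51 − 19 = 32. No deviation. ✓
  Risky: low deductible gives 51 − 19 = 32; high deductible gives 176 − 159 = 17. No deviation. ✓
Both hold — the safe type sends high deductible.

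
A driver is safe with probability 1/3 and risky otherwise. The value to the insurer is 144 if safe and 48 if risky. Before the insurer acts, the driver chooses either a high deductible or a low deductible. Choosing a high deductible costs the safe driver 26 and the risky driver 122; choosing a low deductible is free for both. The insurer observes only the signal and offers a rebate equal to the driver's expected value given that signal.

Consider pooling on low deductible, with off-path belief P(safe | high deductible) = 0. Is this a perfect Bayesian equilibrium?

At the pooled signal (low deductible) the insurer holds the prior 1/3 and pays 1/3·144 + 2/3·48 = 80. Off-path (high deductible) belief 0 gives 0·144 + 1·48 = 48.
Safe: low deductible gives 80 − 0 = 80; high deductible gives 48 − 26 = 22. Stays. ✓
Risky: low deductible gives 80 − 0 = 80; high deductible gives 48 − 122 = -74. Stays. ✓

Yes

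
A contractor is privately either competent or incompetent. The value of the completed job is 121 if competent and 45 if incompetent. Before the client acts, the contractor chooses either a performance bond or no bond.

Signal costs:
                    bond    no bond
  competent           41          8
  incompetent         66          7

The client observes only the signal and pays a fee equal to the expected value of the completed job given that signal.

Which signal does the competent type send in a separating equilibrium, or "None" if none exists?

Try competent → bond, incompetent → no bond:
  If types separate, bond earns payment 121 and no bond earns 45.
  Competent: bond gives 121 − 41 = 80; no bond gives 45 − 8 = 37. No deviation. ✓
  Incompetent: no bond gives 45 − 7 = 38; bond gives 121 − 66 = 55. Would deviate. ✗
Try competent → no bond, incompetent → bond:
  If types separate, no bond earns payment 121 and bond earns 45.
  Competent: no bond gives 121 − 8 = 113; bond gives 45 − 41 = 4. No deviation. ✓
  Incompetent: bond gives 45 − 66 = -21; no bond gives 121 − 7 = 114. Would deviate. ✗
Neither assignment is incentive-compatible.

None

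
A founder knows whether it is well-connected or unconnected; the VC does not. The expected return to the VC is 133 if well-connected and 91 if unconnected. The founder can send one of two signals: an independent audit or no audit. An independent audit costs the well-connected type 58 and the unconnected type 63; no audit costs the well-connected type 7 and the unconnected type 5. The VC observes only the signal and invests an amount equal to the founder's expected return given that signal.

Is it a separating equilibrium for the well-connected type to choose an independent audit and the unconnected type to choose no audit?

Under separation the VC infers type exactly: audit → well-connected (pays 133), no audit → unconnected (pays 91).
Well-connected: audit gives 133 − 58 = 75; no audit gives 91 − 7 = 84. Would deviate. ✗
Unconnected: no audit gives 91 − 5 = 86; audit gives 133 − 63 = 70. No deviation. ✓

No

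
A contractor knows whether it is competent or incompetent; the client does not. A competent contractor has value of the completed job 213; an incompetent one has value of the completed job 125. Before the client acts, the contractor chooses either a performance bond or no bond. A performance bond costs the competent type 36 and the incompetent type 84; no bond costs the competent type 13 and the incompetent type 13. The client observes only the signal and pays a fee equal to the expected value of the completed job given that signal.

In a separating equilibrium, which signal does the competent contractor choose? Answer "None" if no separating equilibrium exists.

None

Try competent → bond, incompetent → no bond:
  If types separate, bond earns payment 213 and no bond earns 125.
  Competent: bond gives 213 − 36 = 177; no bond gives 125 − 13 = 112. No deviation. ✓
  Incompetent: no bond gives 125 − 13 = 112; bond gives 213 − 84 = 129. Would deviate. ✗
Try competent → no bond, incompetent → bond:
  If types separate, no bond earns payment 213 and bond earns 125.
  Competent: no bond gives 213 − 13 = 200; bond gives 125 − 36 = 89. No deviation. ✓
  Incompetent: bond gives 125 − 84 = 41; no bond gives 213 − 13 = 200. Would deviate. ✗
Neither assignment is incentive-compatible.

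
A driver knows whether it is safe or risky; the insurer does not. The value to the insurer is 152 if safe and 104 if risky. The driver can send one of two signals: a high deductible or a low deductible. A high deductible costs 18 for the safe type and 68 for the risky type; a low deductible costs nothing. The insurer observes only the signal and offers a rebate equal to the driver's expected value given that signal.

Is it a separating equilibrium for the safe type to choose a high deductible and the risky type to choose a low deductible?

Yes

If types separate, high deductible earns payment 152 and low deductible earns 104.
Safe: high deductible gives 152 − 18 = 134; low deductible gives 104 − 0 = 104. No deviation. ✓
Risky: low deductible gives 104 − 0 = 104; high deductible gives 152 − 68 = 84. No deviation. ✓
Neither type gains from mimicking the other.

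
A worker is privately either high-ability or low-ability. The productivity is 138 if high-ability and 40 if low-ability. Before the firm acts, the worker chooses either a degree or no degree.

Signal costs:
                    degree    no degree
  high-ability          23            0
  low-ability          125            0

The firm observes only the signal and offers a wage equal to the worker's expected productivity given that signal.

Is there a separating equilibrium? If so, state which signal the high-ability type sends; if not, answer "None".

degree

Try high-ability → degree, low-ability → no degree:
  If types separate, degree earns payment 138 and no degree earns 40.
  High-ability: degree gives 138 − 23 = 115; no degree gives 40 − 0 = 40. No deviation. ✓
  Low-ability: no degree gives 40 − 0 = 40; degree gives 138 − 125 = 13. No deviation. ✓
Both hold — the high-ability type sends degree.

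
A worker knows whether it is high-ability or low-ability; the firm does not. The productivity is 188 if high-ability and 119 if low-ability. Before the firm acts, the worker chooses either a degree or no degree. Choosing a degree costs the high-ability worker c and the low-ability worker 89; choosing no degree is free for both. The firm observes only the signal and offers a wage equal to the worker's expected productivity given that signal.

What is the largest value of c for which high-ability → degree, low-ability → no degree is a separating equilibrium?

69

Under separation: degree → high-ability (pays 188); no degree → low-ability (pays 119).
Low-ability: 119 − 0 = 119 ≥ 188 − 89 = 99. Holds regardless of c. ✓
High-ability: 188 − c ≥ 119 − 0, so c ≤ 188 − 119 = 69.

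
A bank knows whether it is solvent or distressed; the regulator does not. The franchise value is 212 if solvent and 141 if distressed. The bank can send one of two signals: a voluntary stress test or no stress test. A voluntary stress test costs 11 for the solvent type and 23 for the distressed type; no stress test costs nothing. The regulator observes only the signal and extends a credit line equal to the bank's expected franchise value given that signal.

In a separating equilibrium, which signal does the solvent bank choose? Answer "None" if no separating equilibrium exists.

None

Try solvent → stress test, distressed → no stress test:
  If types separate, stress test earns payment 212 and no stress test earns 141.
  Solvent: stress test gives 212 − 11 = 201; no stress test gives 141 − 0 = 141. No deviation. ✓
  Distressed: no stress test gives 141 − 0 = 141; stress test gives 212 − 23 = 189. Would deviate. ✗
Try solvent → no stress test, distressed → stress test:
  If types separate, no stress test earns payment 212 and stress test earns 141.
  Solvent: no stress test gives 212 − 0 = 212; stress test gives 141 − 11 = 130. No deviation. ✓
  Distressed: stress test gives 141 − 23 = 118; no stress test gives 212 − 0 = 212. Would deviate. ✗
Neither assignment is incentive-compatible.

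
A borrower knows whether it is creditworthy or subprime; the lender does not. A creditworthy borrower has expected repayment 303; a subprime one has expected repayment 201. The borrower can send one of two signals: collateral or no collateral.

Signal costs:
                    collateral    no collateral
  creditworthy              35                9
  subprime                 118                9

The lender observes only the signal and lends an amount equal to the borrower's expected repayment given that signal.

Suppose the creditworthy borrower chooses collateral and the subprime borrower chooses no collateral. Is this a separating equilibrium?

Under separation the lender infers type exactly: collateral → creditworthy (pays 303), no collateral → subprime (pays 201).
Creditworthy: collateral gives 303 − 35 = 268; no collateral gives 201 − 9 = 192. No deviation. ✓
Subprime: no collateral gives 201 − 9 = 192; collateral gives 303 − 118 = 185. No deviation. ✓
Neither type gains from mimicking the other.

Yes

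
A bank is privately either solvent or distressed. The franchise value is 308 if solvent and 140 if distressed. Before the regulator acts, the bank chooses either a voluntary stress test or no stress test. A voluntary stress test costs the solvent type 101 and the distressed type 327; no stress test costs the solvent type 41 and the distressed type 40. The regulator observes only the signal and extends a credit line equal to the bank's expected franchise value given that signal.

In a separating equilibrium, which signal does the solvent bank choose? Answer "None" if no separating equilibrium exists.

stress test

Try solvent → stress test, distressed → no stress test:
  If types separate, stress test earns payment 308 and no stress test earns 140.
  Solvent: stress test gives 308 − 101 = 207; no stress test gives 140 − 41 = 99. No deviation. ✓
  Distressed: no stress test gives 140 − 40 = 100; stress test gives 308 − 327 = -19. No deviation. ✓
Both hold — the solvent type sends stress test.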